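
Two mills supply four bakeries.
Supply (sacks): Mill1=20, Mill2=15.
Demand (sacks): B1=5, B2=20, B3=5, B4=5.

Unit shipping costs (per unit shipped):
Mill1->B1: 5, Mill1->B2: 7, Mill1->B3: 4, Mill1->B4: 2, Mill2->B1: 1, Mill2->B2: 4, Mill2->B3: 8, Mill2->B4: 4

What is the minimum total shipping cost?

Optimal allocation:
  Mill1→B2: 10 sacks
  Mill1→B3: 5 sacks
  Mill1→B4: 5 sacks
  Mill2→B1: 5 sacks
  Mill2→B2: 10 sacks
Total cost = 145.

145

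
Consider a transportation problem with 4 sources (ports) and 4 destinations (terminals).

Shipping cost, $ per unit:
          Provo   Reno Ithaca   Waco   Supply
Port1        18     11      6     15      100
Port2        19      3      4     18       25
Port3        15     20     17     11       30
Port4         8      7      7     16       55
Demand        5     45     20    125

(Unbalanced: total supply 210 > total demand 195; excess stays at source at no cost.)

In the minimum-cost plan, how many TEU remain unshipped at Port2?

0

An optimal plan:
  Port1 to Ithaca: 5 × $6 = $30
  Port1 to Waco: 95 × $15 = $1425
  Port2 to Reno: 25 × $3 = $75
  Port3 to Waco: 30 × $11 = $330
  Port4 to Provo: 5 × $8 = $40
  Port4 to Reno: 20 × $7 = $140
  Port4 to Ithaca: 15 × $7 = $105
Total cost = $2145.
Port2 ships 25 of its 25, leaving 0.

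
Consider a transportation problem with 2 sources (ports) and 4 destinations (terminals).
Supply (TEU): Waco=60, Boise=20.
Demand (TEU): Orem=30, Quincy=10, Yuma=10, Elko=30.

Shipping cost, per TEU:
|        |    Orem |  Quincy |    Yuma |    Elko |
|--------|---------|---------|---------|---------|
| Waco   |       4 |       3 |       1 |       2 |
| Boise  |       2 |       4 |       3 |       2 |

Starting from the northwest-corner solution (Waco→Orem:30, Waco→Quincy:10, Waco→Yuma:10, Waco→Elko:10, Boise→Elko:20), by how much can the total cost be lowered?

Current plan cost = 30·4 + 10·3 + 10·1 + 10·2 + 20·2 = 220.
Optimal plan:
  Waco to Orem: 10 × 4 = 40
  Waco to Quincy: 10 × 3 = 30
  Waco to Yuma: 10 × 1 = 10
  Waco to Elko: 30 × 2 = 60
  Boise to Orem: 20 × 2 = 40
Optimal cost = 180.
Saving = 220 − 180 = 40.

40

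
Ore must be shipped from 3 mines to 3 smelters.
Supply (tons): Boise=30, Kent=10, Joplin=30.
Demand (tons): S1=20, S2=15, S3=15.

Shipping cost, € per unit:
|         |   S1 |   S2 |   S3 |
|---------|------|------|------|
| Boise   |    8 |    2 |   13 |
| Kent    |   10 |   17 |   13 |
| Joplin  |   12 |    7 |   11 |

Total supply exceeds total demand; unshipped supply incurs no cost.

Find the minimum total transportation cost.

365

One minimum-cost allocation:
  Boise to S1: 15 × €8 = €120
  Boise to S2: 15 × €2 = €30
  Kent to S1: 5 × €10 = €50
  Joplin to S3: 15 × €11 = €165
Total = 120 + 30 + 50 + 165 = €365.
(Supply check: Boise ships 30; Kent ships 5; Joplin ships 15.)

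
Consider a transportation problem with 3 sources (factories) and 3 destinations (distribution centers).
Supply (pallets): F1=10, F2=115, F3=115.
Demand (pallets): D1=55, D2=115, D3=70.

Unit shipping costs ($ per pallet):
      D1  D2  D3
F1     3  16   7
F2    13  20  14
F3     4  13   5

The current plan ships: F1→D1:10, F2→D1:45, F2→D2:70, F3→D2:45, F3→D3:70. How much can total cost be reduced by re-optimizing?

Current plan cost = 10·3 + 45·13 + 70·20 + 45·13 + 70·5 = $2950.
Optimal plan:
  F1->D1: 10 × $3 = $30
  F2->D2: 115 × $20 = $2300
  F3->D1: 45 × $4 = $180
  F3->D3: 70 × $5 = $350
Optimal cost = $2860.
Saving = 2950 − 2860 = $90.

90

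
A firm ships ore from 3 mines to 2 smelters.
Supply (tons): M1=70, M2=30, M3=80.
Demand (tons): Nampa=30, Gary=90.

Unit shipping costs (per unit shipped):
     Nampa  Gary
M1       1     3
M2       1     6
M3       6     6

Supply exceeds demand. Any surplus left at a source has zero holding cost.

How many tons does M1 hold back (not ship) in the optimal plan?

An optimal plan:
  M1->Gary: 70 tons
  M2->Nampa: 30 tons
  M3->Gary: 20 tons
Total cost = 360.
M1 ships 70 of its 70, leaving 0.

0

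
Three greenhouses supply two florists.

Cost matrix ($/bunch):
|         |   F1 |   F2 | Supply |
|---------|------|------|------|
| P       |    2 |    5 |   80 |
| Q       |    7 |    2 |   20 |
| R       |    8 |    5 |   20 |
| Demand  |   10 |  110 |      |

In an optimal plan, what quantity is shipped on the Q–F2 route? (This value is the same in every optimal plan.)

20

Optimal shipments:
  P→F1: 10 × $2 = $20
  P→F2: 70 × $5 = $350
  Q→F2: 20 × $2 = $40
  R→F2: 20 × $5 = $100
Total cost = $510.
So Q→F2 carries 20 bunches.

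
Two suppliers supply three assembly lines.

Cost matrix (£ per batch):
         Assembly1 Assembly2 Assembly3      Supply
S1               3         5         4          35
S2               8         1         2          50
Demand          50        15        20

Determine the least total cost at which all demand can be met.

An optimal shipping plan:
  S1 to Assembly1: 35 × £3 = £105
  S2 to Assembly1: 15 × £8 = £120
  S2 to Assembly2: 15 × £1 = £15
  S2 to Assembly3: 20 × £2 = £40
Total = 105 + 120 + 15 + 40 = £280.

280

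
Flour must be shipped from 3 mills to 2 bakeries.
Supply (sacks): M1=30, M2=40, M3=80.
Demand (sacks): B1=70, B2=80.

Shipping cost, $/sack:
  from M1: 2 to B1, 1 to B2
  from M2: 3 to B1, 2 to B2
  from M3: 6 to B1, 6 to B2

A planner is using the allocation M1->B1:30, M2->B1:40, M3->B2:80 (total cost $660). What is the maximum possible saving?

Current plan cost = 30·2 + 40·3 + 80·6 = $660.
Optimal plan:
  M1 to B2: 30 × $1 = $30
  M2 to B2: 40 × $2 = $80
  M3 to B1: 70 × $6 = $420
  M3 to B2: 10 × $6 = $60
Optimal cost = $590.
Saving = 660 − 590 = $70.

70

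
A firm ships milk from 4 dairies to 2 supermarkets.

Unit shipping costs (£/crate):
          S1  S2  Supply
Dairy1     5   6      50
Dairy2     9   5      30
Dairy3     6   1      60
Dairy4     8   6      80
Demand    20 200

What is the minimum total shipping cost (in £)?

970

An optimal shipping plan:
  Dairy1 to S1: 20 × £5 = £100
  Dairy1 to S2: 30 × £6 = £180
  Dairy2 to S2: 30 × £5 = £150
  Dairy3 to S2: 60 × £1 = £60
  Dairy4 to S2: 80 × £6 = £480
Total = 100 + 180 + 150 + 60 + 480 = £970.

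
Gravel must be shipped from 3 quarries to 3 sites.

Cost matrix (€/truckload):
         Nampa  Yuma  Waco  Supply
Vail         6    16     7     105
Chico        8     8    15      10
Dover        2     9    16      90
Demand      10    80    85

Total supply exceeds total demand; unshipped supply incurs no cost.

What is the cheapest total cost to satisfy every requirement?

1325

An optimal shipping plan:
  Vail to Waco: 85 × €7 = €595
  Chico to Yuma: 10 × €8 = €80
  Dover to Nampa: 10 × €2 = €20
  Dover to Yuma: 70 × €9 = €630
Total = 595 + 80 + 20 + 630 = €1325.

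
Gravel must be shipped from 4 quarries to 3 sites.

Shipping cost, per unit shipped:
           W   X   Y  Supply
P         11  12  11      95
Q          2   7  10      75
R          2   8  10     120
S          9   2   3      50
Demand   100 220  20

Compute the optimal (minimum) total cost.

2105

Optimal allocation:
  P->X: 75 truckloads
  P->Y: 20 truckloads
  Q->X: 75 truckloads
  R->W: 100 truckloads
  R->X: 20 truckloads
  S->X: 50 truckloads
Total cost = 2105.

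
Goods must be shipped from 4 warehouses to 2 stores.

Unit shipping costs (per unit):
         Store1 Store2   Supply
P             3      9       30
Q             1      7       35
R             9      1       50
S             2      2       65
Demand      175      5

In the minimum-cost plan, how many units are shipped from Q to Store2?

Solving gives:
  P->Store1: 30 × 3 = 90
  Q->Store1: 35 × 1 = 35
  R->Store1: 45 × 9 = 405
  R->Store2: 5 × 1 = 5
  S->Store1: 65 × 2 = 130
Total cost = 665.
The route Q→Store2 is not used.

0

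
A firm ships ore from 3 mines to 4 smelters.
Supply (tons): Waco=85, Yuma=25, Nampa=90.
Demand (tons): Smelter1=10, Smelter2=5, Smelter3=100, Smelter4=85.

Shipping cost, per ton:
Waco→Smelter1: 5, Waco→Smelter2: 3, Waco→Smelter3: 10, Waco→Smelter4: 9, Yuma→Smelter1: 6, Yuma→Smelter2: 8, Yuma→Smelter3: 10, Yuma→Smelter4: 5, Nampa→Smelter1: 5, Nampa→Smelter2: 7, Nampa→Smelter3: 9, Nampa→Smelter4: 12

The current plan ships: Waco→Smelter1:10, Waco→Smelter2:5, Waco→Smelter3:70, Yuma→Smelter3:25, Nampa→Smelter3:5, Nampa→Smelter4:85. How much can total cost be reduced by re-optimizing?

Current plan cost = 10·5 + 5·3 + 70·10 + 25·10 + 5·9 + 85·12 = 2080.
Optimal plan:
  Waco–Smelter1: 10 × 5 = 50
  Waco–Smelter2: 5 × 3 = 15
  Waco–Smelter3: 10 × 10 = 100
  Waco–Smelter4: 60 × 9 = 540
  Yuma–Smelter4: 25 × 5 = 125
  Nampa–Smelter3: 90 × 9 = 810
Optimal cost = 1640.
Saving = 2080 − 1640 = 440.

440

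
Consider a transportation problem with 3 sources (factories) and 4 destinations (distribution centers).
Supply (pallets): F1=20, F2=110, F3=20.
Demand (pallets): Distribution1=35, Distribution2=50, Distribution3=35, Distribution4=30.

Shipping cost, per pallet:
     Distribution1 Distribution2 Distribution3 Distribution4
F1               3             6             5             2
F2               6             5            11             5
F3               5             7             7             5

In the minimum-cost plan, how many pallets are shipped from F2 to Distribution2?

Solving gives:
  F1->Distribution3: 15 pallets
  F1->Distribution4: 5 pallets
  F2->Distribution1: 35 pallets
  F2->Distribution2: 50 pallets
  F2->Distribution4: 25 pallets
  F3->Distribution3: 20 pallets
Total cost = 810.
So F2→Distribution2 carries 50 pallets.

50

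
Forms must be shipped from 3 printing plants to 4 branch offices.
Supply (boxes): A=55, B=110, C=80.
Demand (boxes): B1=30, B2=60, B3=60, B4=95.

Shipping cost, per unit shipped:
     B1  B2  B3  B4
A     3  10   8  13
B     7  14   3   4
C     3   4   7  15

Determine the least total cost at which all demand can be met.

A cheapest plan:
  A->B1: 30 boxes
  A->B3: 25 boxes
  B->B3: 15 boxes
  B->B4: 95 boxes
  C->B2: 60 boxes
  C->B3: 20 boxes
Total cost = 1095.

1095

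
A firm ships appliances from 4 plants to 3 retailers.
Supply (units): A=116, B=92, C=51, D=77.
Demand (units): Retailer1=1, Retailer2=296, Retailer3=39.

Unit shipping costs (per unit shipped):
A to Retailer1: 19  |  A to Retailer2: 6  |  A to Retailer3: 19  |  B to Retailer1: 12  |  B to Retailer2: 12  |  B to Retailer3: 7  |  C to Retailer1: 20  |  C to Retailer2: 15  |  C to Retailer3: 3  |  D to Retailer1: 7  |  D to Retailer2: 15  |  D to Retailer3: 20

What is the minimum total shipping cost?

An optimal shipping plan:
  A→Retailer2: 116 × 6 = 696
  B→Retailer2: 92 × 12 = 1104
  C→Retailer2: 12 × 15 = 180
  C→Retailer3: 39 × 3 = 117
  D→Retailer1: 1 × 7 = 7
  D→Retailer2: 76 × 15 = 1140
Total = 696 + 1104 + 180 + 117 + 7 + 1140 = 3244.
(Supply check: A ships 116; B ships 92; C ships 51; D ships 77.)

3244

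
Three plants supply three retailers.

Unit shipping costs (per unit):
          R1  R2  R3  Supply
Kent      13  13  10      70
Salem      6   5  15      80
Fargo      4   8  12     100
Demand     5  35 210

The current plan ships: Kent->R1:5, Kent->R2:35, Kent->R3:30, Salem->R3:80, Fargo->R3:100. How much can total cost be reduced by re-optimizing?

Current plan cost = 5·13 + 35·13 + 30·10 + 80·15 + 100·12 = 3220.
Optimal plan:
  Kent->R3: 70 units
  Salem->R1: 5 units
  Salem->R2: 35 units
  Salem->R3: 40 units
  Fargo->R3: 100 units
Optimal cost = 2705.
Saving = 3220 − 2705 = 515.

515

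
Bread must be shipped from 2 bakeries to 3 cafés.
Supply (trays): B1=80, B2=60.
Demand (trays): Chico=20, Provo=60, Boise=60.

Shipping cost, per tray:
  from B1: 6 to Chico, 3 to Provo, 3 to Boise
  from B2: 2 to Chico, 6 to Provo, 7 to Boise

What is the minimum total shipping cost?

An optimal shipping plan:
  B1–Provo: 20 trays
  B1–Boise: 60 trays
  B2–Chico: 20 trays
  B2–Provo: 40 trays
Total cost = 520.
(Supply check: B1 ships 80; B2 ships 60.)

520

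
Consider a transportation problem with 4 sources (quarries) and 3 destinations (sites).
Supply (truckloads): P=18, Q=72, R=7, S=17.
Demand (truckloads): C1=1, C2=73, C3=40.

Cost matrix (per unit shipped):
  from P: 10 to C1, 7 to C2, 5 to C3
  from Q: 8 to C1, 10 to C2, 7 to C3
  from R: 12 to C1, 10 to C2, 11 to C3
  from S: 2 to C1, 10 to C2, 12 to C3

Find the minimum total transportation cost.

958

Optimal allocation:
  P to C2: 18 × 7 = 126
  Q to C2: 32 × 10 = 320
  Q to C3: 40 × 7 = 280
  R to C2: 7 × 10 = 70
  S to C1: 1 × 2 = 2
  S to C2: 16 × 10 = 160
Total = 126 + 320 + 280 + 70 + 2 + 160 = 958.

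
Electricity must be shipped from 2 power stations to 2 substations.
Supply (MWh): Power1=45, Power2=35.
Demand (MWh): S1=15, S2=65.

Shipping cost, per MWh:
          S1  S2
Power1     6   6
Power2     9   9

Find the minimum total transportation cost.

A cheapest plan:
  Power1->S2: 45 × 6 = 270
  Power2->S1: 15 × 9 = 135
  Power2->S2: 20 × 9 = 180
Total = 270 + 135 + 180 = 585.

585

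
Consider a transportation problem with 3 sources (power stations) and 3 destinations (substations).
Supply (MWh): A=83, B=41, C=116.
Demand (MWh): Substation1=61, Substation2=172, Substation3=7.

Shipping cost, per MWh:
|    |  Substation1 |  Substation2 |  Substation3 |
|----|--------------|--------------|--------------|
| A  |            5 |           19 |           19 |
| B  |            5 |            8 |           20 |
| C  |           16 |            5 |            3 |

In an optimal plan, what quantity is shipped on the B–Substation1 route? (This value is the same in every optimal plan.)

Solving gives:
  A->Substation1: 61 × 5 = 305
  A->Substation2: 22 × 19 = 418
  B->Substation2: 41 × 8 = 328
  C->Substation2: 109 × 5 = 545
  C->Substation3: 7 × 3 = 21
Total cost = 1617.
The route B→Substation1 is not used.

0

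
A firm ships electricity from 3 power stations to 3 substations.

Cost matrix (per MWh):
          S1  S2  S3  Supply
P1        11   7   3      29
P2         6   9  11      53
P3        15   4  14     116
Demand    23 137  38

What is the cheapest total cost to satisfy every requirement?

977

One minimum-cost allocation:
  P1 to S3: 29 × 3 = 87
  P2 to S1: 23 × 6 = 138
  P2 to S2: 21 × 9 = 189
  P2 to S3: 9 × 11 = 99
  P3 to S2: 116 × 4 = 464
Total = 87 + 138 + 189 + 99 + 464 = 977.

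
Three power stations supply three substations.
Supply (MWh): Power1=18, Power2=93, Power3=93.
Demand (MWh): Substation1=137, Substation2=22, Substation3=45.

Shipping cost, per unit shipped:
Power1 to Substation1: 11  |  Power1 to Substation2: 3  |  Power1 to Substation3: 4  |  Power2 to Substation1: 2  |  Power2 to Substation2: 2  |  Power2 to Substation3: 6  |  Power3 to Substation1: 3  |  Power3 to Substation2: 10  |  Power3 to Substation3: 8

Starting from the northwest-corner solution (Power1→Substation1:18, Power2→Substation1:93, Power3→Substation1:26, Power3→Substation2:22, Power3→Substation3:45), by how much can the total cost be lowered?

Current plan cost = 18·11 + 93·2 + 26·3 + 22·10 + 45·8 = 1042.
Optimal plan:
  Power1→Substation3: 18 MWh
  Power2→Substation1: 44 MWh
  Power2→Substation2: 22 MWh
  Power2→Substation3: 27 MWh
  Power3→Substation1: 93 MWh
Optimal cost = 645.
Saving = 1042 − 645 = 397.

397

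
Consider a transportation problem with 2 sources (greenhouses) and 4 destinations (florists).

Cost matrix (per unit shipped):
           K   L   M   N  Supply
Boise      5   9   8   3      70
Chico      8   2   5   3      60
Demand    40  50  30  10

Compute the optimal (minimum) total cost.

Optimal allocation:
  Boise->K: 40 × 5 = 200
  Boise->M: 20 × 8 = 160
  Boise->N: 10 × 3 = 30
  Chico->L: 50 × 2 = 100
  Chico->M: 10 × 5 = 50
Total = 200 + 160 + 30 + 100 + 50 = 540.

540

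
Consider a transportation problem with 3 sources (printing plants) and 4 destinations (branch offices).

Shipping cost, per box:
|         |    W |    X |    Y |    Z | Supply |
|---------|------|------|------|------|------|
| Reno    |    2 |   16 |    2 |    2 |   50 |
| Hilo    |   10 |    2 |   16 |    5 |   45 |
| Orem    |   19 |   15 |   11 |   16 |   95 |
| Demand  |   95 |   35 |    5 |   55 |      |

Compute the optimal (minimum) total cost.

1850

Optimal allocation:
  Reno->W: 50 × 2 = 100
  Hilo->X: 35 × 2 = 70
  Hilo->Z: 10 × 5 = 50
  Orem->W: 45 × 19 = 855
  Orem->Y: 5 × 11 = 55
  Orem->Z: 45 × 16 = 720
Total = 100 + 70 + 50 + 855 + 55 + 720 = 1850.
(Supply check: Reno ships 50; Hilo ships 45; Orem ships 95.)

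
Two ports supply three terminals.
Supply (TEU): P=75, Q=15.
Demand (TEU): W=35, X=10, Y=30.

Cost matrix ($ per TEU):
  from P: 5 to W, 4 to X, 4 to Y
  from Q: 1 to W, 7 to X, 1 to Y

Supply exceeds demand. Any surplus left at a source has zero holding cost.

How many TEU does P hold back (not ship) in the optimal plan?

An optimal plan:
  P–W: 20 TEU
  P–X: 10 TEU
  P–Y: 30 TEU
  Q–W: 15 TEU
Total cost = $275.
P ships 60 of its 75, leaving 15.

15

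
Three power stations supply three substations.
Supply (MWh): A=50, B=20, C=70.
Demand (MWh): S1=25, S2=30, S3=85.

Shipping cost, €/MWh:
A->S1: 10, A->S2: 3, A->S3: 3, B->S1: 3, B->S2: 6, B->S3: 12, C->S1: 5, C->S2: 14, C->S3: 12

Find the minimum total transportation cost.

935

One minimum-cost allocation:
  A->S2: 10 MWh
  A->S3: 40 MWh
  B->S2: 20 MWh
  C->S1: 25 MWh
  C->S3: 45 MWh
Total cost = €935.
(Supply check: A ships 50; B ships 20; C ships 70.)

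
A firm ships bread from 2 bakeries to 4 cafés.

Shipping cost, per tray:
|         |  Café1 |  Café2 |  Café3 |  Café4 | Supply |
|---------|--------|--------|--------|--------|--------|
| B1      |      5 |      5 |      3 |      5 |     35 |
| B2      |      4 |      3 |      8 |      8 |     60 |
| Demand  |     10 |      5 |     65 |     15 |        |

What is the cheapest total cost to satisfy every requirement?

One minimum-cost allocation:
  B1 to Café3: 35 trays
  B2 to Café1: 10 trays
  B2 to Café2: 5 trays
  B2 to Café3: 30 trays
  B2 to Café4: 15 trays
Total cost = 520.

520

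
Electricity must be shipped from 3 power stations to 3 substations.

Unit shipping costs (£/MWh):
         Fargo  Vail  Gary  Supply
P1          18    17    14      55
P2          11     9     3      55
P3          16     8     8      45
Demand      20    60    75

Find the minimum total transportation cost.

An optimal shipping plan:
  P1→Fargo: 20 × £18 = £360
  P1→Vail: 15 × £17 = £255
  P1→Gary: 20 × £14 = £280
  P2→Gary: 55 × £3 = £165
  P3→Vail: 45 × £8 = £360
Total = 360 + 255 + 280 + 165 + 360 = £1420.

1420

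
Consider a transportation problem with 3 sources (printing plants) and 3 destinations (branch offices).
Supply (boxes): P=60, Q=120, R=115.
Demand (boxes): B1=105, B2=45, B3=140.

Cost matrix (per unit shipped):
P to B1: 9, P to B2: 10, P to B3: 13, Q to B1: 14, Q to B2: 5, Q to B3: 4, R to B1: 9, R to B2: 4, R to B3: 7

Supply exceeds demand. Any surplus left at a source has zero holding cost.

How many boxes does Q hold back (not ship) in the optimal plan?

0

Minimum-cost shipments:
  P→B1: 55 × 9 = 495
  Q→B3: 120 × 4 = 480
  R→B1: 50 × 9 = 450
  R→B2: 45 × 4 = 180
  R→B3: 20 × 7 = 140
Total cost = 1745.
Q ships 120 of its 120, leaving 0.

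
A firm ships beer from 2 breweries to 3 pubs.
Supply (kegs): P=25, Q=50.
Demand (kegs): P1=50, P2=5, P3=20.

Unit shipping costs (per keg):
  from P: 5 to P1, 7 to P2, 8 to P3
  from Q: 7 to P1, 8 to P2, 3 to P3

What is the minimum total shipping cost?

400

An optimal shipping plan:
  P–P1: 25 kegs
  Q–P1: 25 kegs
  Q–P2: 5 kegs
  Q–P3: 20 kegs
Total cost = 400.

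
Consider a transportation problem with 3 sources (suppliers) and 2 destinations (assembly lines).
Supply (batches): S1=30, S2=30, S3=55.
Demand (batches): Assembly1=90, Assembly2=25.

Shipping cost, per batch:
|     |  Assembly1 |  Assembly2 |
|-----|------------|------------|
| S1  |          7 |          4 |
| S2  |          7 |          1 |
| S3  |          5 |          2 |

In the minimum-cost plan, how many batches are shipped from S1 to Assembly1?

Optimal shipments:
  S1–Assembly1: 30 × 7 = 210
  S2–Assembly1: 5 × 7 = 35
  S2–Assembly2: 25 × 1 = 25
  S3–Assembly1: 55 × 5 = 275
Total cost = 545.
So S1→Assembly1 carries 30 batches.

30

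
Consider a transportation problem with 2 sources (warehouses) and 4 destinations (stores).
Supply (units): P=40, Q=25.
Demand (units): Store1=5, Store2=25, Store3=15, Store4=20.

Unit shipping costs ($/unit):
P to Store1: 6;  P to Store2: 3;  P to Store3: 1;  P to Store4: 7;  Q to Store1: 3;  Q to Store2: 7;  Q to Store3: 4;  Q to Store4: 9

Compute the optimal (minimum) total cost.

285

A cheapest plan:
  P to Store2: 25 × $3 = $75
  P to Store3: 15 × $1 = $15
  Q to Store1: 5 × $3 = $15
  Q to Store4: 20 × $9 = $180
Total = 75 + 15 + 15 + 180 = $285.
(Supply check: P ships 40; Q ships 25.)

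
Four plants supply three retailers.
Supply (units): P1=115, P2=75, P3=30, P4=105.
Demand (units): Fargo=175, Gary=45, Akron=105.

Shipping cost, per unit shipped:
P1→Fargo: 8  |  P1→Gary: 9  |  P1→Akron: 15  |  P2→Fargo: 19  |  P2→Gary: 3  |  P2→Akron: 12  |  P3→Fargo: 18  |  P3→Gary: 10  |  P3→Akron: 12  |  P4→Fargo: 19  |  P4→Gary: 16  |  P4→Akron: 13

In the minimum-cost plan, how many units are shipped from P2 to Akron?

Optimal shipments:
  P1->Fargo: 115 × 8 = 920
  P2->Gary: 45 × 3 = 135
  P2->Akron: 30 × 12 = 360
  P3->Fargo: 30 × 18 = 540
  P4->Fargo: 30 × 19 = 570
  P4->Akron: 75 × 13 = 975
Total cost = 3500.
So P2→Akron carries 30 units.

30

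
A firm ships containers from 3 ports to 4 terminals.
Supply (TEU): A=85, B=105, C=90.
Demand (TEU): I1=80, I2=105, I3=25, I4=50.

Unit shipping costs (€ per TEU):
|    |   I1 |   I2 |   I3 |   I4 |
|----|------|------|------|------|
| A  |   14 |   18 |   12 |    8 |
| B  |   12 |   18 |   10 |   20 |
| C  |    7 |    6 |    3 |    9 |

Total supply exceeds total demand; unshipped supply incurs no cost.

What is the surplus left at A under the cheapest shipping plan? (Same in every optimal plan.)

20

An optimal plan:
  A–I2: 15 × €18 = €270
  A–I4: 50 × €8 = €400
  B–I1: 80 × €12 = €960
  B–I3: 25 × €10 = €250
  C–I2: 90 × €6 = €540
Total cost = €2420.
A ships 65 of its 85, leaving 20.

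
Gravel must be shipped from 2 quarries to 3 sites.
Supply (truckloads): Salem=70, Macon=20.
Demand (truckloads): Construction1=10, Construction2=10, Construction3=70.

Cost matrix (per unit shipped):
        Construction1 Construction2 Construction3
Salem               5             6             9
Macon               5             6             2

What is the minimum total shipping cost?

600

One minimum-cost allocation:
  Salem→Construction1: 10 × 5 = 50
  Salem→Construction2: 10 × 6 = 60
  Salem→Construction3: 50 × 9 = 450
  Macon→Construction3: 20 × 2 = 40
Total = 50 + 60 + 450 + 40 = 600.
(Supply check: Salem ships 70; Macon ships 20.)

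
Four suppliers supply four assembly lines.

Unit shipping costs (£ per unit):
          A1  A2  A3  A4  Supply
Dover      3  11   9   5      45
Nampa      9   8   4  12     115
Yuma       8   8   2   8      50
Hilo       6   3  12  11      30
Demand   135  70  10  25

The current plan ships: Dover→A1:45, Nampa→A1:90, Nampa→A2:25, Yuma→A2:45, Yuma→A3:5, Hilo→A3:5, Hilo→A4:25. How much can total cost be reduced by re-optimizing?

Current plan cost = 45·3 + 90·9 + 25·8 + 45·8 + 5·2 + 5·12 + 25·11 = £1850.
Optimal plan:
  Dover→A1: 45 × £3 = £135
  Nampa→A1: 75 × £9 = £675
  Nampa→A2: 40 × £8 = £320
  Yuma→A1: 15 × £8 = £120
  Yuma→A3: 10 × £2 = £20
  Yuma→A4: 25 × £8 = £200
  Hilo→A2: 30 × £3 = £90
Optimal cost = £1560.
Saving = 1850 − 1560 = £290.

290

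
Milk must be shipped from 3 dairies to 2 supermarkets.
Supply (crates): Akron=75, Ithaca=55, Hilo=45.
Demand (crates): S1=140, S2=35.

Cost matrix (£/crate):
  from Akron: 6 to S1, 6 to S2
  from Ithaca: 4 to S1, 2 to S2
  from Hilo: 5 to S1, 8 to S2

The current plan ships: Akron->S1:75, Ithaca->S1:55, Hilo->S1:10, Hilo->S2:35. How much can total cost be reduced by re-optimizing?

175

Current plan cost = 75·6 + 55·4 + 10·5 + 35·8 = £1000.
Optimal plan:
  Akron->S1: 75 × £6 = £450
  Ithaca->S1: 20 × £4 = £80
  Ithaca->S2: 35 × £2 = £70
  Hilo->S1: 45 × £5 = £225
Optimal cost = £825.
Saving = 1000 − 825 = £175.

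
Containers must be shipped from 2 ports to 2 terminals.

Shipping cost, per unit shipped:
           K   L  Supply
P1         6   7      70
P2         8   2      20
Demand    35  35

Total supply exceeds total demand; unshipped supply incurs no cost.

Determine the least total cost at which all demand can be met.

A cheapest plan:
  P1–K: 35 × 6 = 210
  P1–L: 15 × 7 = 105
  P2–L: 20 × 2 = 40
Total = 210 + 105 + 40 = 355.

355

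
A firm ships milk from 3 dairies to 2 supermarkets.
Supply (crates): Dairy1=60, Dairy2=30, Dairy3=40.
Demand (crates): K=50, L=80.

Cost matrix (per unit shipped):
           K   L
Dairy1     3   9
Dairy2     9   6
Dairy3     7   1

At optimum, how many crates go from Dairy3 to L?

40

The minimum-cost plan:
  Dairy1 to K: 50 × 3 = 150
  Dairy1 to L: 10 × 9 = 90
  Dairy2 to L: 30 × 6 = 180
  Dairy3 to L: 40 × 1 = 40
Total cost = 460.
So Dairy3→L carries 40 crates.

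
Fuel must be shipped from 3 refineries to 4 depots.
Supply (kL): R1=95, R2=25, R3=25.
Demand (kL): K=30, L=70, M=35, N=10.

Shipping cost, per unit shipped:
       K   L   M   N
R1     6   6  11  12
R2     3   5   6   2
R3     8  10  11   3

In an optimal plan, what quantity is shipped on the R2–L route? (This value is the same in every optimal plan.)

0

Optimal shipments:
  R1 to K: 25 × 6 = 150
  R1 to L: 70 × 6 = 420
  R2 to M: 25 × 6 = 150
  R3 to K: 5 × 8 = 40
  R3 to M: 10 × 11 = 110
  R3 to N: 10 × 3 = 30
Total cost = 900.
The route R2→L is not used.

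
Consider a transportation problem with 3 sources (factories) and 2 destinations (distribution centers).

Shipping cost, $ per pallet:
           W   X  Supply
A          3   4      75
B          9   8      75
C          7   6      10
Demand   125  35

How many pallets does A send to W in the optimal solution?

Optimal shipments:
  A–W: 75 × $3 = $225
  B–W: 50 × $9 = $450
  B–X: 25 × $8 = $200
  C–X: 10 × $6 = $60
Total cost = $935.
So A→W carries 75 pallets.

75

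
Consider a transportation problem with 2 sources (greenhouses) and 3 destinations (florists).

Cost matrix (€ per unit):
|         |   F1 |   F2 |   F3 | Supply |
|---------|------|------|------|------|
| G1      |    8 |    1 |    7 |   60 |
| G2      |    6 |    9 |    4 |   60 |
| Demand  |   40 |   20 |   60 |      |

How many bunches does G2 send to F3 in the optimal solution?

60

The minimum-cost plan:
  G1->F1: 40 × €8 = €320
  G1->F2: 20 × €1 = €20
  G2->F3: 60 × €4 = €240
Total cost = €580.
So G2→F3 carries 60 bunches.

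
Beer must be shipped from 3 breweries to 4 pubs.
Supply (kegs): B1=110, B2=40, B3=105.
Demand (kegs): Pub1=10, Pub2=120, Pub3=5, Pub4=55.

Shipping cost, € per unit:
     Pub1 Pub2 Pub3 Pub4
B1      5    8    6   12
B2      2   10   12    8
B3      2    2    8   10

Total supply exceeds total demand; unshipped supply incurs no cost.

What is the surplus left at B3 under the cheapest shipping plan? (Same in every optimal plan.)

0

An optimal plan:
  B1→Pub1: 10 kegs
  B1→Pub2: 15 kegs
  B1→Pub3: 5 kegs
  B1→Pub4: 15 kegs
  B2→Pub4: 40 kegs
  B3→Pub2: 105 kegs
Total cost = €910.
B3 ships 105 of its 105, leaving 0.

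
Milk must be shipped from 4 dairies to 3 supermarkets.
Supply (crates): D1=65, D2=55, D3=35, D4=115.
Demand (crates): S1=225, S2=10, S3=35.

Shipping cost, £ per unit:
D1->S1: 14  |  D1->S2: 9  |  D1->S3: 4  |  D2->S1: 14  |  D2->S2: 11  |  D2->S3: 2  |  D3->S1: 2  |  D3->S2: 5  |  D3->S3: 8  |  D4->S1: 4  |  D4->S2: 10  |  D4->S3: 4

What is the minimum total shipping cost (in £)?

A cheapest plan:
  D1 to S1: 55 × £14 = £770
  D1 to S2: 10 × £9 = £90
  D2 to S1: 20 × £14 = £280
  D2 to S3: 35 × £2 = £70
  D3 to S1: 35 × £2 = £70
  D4 to S1: 115 × £4 = £460
Total = 770 + 90 + 280 + 70 + 70 + 460 = £1740.
(Supply check: D1 ships 65; D2 ships 55; D3 ships 35; D4 ships 115.)

1740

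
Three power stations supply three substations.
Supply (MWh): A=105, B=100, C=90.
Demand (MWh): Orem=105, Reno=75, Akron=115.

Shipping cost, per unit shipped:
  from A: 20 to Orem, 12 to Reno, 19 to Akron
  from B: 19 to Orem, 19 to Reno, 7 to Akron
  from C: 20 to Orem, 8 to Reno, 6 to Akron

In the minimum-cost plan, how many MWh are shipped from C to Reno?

Solving gives:
  A–Orem: 105 × 20 = 2100
  B–Akron: 100 × 7 = 700
  C–Reno: 75 × 8 = 600
  C–Akron: 15 × 6 = 90
Total cost = 3490.
So C→Reno carries 75 MWh.

75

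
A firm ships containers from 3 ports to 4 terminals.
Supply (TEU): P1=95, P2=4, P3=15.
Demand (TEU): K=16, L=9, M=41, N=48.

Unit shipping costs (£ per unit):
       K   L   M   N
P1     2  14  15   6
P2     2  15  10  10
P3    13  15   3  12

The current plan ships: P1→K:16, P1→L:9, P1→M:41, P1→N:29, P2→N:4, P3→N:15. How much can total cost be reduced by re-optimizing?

Current plan cost = 16·2 + 9·14 + 41·15 + 29·6 + 4·10 + 15·12 = £1167.
Optimal plan:
  P1–K: 16 × £2 = £32
  P1–L: 9 × £14 = £126
  P1–M: 22 × £15 = £330
  P1–N: 48 × £6 = £288
  P2–M: 4 × £10 = £40
  P3–M: 15 × £3 = £45
Optimal cost = £861.
Saving = 1167 − 861 = £306.

306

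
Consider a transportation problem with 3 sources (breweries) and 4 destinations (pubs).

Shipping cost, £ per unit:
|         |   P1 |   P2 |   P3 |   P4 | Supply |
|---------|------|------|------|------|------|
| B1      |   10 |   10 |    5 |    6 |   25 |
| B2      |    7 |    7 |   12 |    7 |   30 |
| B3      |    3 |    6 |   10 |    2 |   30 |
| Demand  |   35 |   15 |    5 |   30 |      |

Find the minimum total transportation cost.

An optimal shipping plan:
  B1→P3: 5 × £5 = £25
  B1→P4: 20 × £6 = £120
  B2→P1: 15 × £7 = £105
  B2→P2: 15 × £7 = £105
  B3→P1: 20 × £3 = £60
  B3→P4: 10 × £2 = £20
Total = 25 + 120 + 105 + 105 + 60 + 20 = £435.

435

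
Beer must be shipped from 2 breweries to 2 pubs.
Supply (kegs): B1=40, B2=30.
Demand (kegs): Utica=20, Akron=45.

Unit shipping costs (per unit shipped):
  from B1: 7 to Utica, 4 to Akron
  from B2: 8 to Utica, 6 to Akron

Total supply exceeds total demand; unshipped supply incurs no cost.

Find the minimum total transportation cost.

350

Optimal allocation:
  B1→Akron: 40 × 4 = 160
  B2→Utica: 20 × 8 = 160
  B2→Akron: 5 × 6 = 30
Total = 160 + 160 + 30 = 350.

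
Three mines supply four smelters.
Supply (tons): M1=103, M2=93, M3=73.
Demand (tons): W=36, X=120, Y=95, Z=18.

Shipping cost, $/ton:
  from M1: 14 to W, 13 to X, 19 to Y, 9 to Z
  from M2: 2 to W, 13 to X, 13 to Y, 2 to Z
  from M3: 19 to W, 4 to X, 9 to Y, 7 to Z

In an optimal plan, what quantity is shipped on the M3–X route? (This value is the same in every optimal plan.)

The minimum-cost plan:
  M1–X: 103 tons
  M2–W: 36 tons
  M2–Y: 39 tons
  M2–Z: 18 tons
  M3–X: 17 tons
  M3–Y: 56 tons
Total cost = $2526.
So M3→X carries 17 tons.

17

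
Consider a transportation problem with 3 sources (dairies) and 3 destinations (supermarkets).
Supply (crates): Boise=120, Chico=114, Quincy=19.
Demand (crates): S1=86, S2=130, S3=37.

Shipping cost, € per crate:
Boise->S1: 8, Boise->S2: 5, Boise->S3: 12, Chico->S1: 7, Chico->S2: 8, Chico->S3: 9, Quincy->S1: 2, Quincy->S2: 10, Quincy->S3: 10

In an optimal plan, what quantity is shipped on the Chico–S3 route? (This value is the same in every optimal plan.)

37

The minimum-cost plan:
  Boise->S2: 120 × €5 = €600
  Chico->S1: 67 × €7 = €469
  Chico->S2: 10 × €8 = €80
  Chico->S3: 37 × €9 = €333
  Quincy->S1: 19 × €2 = €38
Total cost = €1520.
So Chico→S3 carries 37 crates.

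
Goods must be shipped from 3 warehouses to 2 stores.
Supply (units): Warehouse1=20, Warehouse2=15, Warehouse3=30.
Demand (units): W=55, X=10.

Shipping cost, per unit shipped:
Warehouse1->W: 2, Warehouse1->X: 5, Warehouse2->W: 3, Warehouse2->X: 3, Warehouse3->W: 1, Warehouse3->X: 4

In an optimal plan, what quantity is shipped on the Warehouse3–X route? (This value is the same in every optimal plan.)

0

Optimal shipments:
  Warehouse1->W: 20 × 2 = 40
  Warehouse2->W: 5 × 3 = 15
  Warehouse2->X: 10 × 3 = 30
  Warehouse3->W: 30 × 1 = 30
Total cost = 115.
The route Warehouse3→X is not used.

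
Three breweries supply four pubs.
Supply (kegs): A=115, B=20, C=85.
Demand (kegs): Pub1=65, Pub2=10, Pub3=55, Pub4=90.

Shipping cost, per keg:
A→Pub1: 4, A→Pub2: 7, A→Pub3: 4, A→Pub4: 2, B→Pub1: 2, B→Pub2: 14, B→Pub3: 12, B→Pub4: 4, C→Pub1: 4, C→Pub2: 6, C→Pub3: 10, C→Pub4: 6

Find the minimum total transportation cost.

800

An optimal shipping plan:
  A to Pub3: 55 × 4 = 220
  A to Pub4: 60 × 2 = 120
  B to Pub4: 20 × 4 = 80
  C to Pub1: 65 × 4 = 260
  C to Pub2: 10 × 6 = 60
  C to Pub4: 10 × 6 = 60
Total = 220 + 120 + 80 + 260 + 60 + 60 = 800.
(Supply check: A ships 115; B ships 20; C ships 85.)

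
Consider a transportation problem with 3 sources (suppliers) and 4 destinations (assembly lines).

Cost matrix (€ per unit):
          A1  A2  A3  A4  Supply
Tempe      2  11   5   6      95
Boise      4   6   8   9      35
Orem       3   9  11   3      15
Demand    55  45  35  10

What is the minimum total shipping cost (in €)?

625

An optimal shipping plan:
  Tempe–A1: 55 batches
  Tempe–A2: 5 batches
  Tempe–A3: 35 batches
  Boise–A2: 35 batches
  Orem–A2: 5 batches
  Orem–A4: 10 batches
Total cost = €625.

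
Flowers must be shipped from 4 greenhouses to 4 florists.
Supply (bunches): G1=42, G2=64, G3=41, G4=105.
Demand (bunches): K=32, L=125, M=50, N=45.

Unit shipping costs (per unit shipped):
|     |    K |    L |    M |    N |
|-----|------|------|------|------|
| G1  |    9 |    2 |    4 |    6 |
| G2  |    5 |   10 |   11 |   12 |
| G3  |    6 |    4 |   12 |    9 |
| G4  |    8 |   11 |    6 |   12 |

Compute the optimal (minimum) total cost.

An optimal shipping plan:
  G1–L: 42 bunches
  G2–K: 32 bunches
  G2–L: 32 bunches
  G3–L: 41 bunches
  G4–L: 10 bunches
  G4–M: 50 bunches
  G4–N: 45 bunches
Total cost = 1678.

1678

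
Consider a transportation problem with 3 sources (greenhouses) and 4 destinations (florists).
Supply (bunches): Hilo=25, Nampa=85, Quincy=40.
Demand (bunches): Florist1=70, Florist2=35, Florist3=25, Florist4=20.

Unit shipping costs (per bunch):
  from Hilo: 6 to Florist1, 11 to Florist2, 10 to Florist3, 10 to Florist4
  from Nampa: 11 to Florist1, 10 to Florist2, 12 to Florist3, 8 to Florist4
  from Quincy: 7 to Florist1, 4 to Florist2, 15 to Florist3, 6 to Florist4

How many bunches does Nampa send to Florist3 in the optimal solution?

Optimal shipments:
  Hilo to Florist1: 25 × 6 = 150
  Nampa to Florist1: 40 × 11 = 440
  Nampa to Florist3: 25 × 12 = 300
  Nampa to Florist4: 20 × 8 = 160
  Quincy to Florist1: 5 × 7 = 35
  Quincy to Florist2: 35 × 4 = 140
Total cost = 1225.
So Nampa→Florist3 carries 25 bunches.

25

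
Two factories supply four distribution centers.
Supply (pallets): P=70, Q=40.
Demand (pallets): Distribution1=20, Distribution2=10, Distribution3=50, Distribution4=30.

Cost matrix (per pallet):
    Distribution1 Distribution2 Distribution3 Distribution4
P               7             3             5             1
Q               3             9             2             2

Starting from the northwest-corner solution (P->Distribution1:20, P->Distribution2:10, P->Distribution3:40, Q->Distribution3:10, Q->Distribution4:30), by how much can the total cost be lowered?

140

Current plan cost = 20·7 + 10·3 + 40·5 + 10·2 + 30·2 = 450.
Optimal plan:
  P–Distribution2: 10 × 3 = 30
  P–Distribution3: 30 × 5 = 150
  P–Distribution4: 30 × 1 = 30
  Q–Distribution1: 20 × 3 = 60
  Q–Distribution3: 20 × 2 = 40
Optimal cost = 310.
Saving = 450 − 310 = 140.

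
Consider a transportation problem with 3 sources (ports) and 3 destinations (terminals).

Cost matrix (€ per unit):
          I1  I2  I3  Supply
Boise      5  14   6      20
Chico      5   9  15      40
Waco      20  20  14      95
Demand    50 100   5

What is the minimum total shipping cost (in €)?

2210

One minimum-cost allocation:
  Boise to I1: 20 × €5 = €100
  Chico to I1: 30 × €5 = €150
  Chico to I2: 10 × €9 = €90
  Waco to I2: 90 × €20 = €1800
  Waco to I3: 5 × €14 = €70
Total = 100 + 150 + 90 + 1800 + 70 = €2210.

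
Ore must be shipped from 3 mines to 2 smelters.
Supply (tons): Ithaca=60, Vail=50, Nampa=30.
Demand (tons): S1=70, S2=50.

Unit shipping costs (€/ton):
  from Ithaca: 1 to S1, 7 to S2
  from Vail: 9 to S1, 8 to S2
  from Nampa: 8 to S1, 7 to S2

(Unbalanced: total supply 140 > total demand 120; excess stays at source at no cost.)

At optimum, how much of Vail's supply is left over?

Minimum-cost shipments:
  Ithaca–S1: 60 × €1 = €60
  Vail–S1: 10 × €9 = €90
  Vail–S2: 20 × €8 = €160
  Nampa–S2: 30 × €7 = €210
Total cost = €520.
Vail ships 30 of its 50, leaving 20.

20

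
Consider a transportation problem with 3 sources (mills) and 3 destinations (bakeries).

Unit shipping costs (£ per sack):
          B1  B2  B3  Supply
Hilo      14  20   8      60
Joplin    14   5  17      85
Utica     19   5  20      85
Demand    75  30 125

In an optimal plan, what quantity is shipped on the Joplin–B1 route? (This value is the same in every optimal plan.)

75

Optimal shipments:
  Hilo->B3: 60 × £8 = £480
  Joplin->B1: 75 × £14 = £1050
  Joplin->B3: 10 × £17 = £170
  Utica->B2: 30 × £5 = £150
  Utica->B3: 55 × £20 = £1100
Total cost = £2950.
So Joplin→B1 carries 75 sacks.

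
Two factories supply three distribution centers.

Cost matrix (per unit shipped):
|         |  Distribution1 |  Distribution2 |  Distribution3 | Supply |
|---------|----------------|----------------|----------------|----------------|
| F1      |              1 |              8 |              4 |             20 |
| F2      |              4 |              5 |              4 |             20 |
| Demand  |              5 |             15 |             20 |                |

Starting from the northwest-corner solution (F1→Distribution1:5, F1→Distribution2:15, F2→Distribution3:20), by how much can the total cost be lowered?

Current plan cost = 5·1 + 15·8 + 20·4 = 205.
Optimal plan:
  F1→Distribution1: 5 × 1 = 5
  F1→Distribution3: 15 × 4 = 60
  F2→Distribution2: 15 × 5 = 75
  F2→Distribution3: 5 × 4 = 20
Optimal cost = 160.
Saving = 205 − 160 = 45.

45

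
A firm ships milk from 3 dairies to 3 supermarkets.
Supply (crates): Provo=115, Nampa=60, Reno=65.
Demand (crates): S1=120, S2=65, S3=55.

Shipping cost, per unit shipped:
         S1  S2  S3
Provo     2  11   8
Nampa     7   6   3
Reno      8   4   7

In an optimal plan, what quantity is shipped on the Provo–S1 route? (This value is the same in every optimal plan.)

The minimum-cost plan:
  Provo to S1: 115 × 2 = 230
  Nampa to S1: 5 × 7 = 35
  Nampa to S3: 55 × 3 = 165
  Reno to S2: 65 × 4 = 260
Total cost = 690.
So Provo→S1 carries 115 crates.

115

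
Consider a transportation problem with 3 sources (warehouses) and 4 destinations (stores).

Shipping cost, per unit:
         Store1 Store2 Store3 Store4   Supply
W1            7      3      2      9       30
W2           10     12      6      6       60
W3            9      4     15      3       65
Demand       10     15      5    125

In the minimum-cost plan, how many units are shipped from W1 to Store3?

5

Solving gives:
  W1–Store1: 10 × 7 = 70
  W1–Store2: 15 × 3 = 45
  W1–Store3: 5 × 2 = 10
  W2–Store4: 60 × 6 = 360
  W3–Store4: 65 × 3 = 195
Total cost = 680.
So W1→Store3 carries 5 units.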